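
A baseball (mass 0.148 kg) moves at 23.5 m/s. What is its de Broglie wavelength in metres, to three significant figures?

λ = 1.91 × 10⁻³⁴ m

p = mv = 0.148 × 23.5 = 3.478 kg·m/s.
λ = h/p = 6.626 × 10⁻³⁴ / 3.478 = 1.91 × 10⁻³⁴ m.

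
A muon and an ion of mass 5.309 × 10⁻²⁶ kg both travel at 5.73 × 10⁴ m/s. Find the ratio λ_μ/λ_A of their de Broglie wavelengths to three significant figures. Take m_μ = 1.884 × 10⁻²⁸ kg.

At fixed v, p = mv so λ = h/(mv) ∝ 1/m.
λ_μ/λ_A = m_A/m_μ = 5.309 × 10⁻²⁶/1.884 × 10⁻²⁸ = 282.

λ_μ/λ_A = 282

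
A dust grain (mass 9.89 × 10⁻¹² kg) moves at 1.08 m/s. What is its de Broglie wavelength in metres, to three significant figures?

λ = 6.20 × 10⁻²³ m

p = mv = 9.89 × 10⁻¹² × 1.08 = 1.068 × 10⁻¹¹ kg·m/s.
λ = h/p = 6.626 × 10⁻³⁴ / 1.068 × 10⁻¹¹ = 6.20 × 10⁻²³ m.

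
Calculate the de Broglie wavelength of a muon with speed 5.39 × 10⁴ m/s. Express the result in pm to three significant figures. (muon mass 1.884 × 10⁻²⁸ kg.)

λ = 65.3 pm

p = mv = 1.884 × 10⁻²⁸ × 5.39 × 10⁴ = 1.015 × 10⁻²³ kg·m/s.
λ = h/p = 6.626 × 10⁻³⁴ / 1.015 × 10⁻²³ = 6.53 × 10⁻¹¹ m = 65.3 pm.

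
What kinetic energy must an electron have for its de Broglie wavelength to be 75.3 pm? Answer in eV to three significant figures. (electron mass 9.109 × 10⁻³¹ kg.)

p = h/λ = 6.626 × 10⁻³⁴ / 7.530 × 10⁻¹¹ = 8.799 × 10⁻²⁴ kg·m/s.
KE = p²/(2m) = (8.799 × 10⁻²⁴)² / (2 × 9.109 × 10⁻³¹) = 4.250 × 10⁻¹⁷ J = 265 eV.

KE = 265 eV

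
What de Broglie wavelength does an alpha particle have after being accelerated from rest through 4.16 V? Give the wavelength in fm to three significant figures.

λ = 4980 fm

KE = 2eV = 2 × 1.602 × 10⁻¹⁹ × 4.160 = 1.333 × 10⁻¹⁸ J.
p = √(2mKE) = √(2 × 6.645 × 10⁻²⁷ × 1.333 × 10⁻¹⁸) = 1.331 × 10⁻²² kg·m/s.
λ = h/p = 6.626 × 10⁻³⁴ / 1.331 × 10⁻²² = 4.98 × 10⁻¹² m = 4980 fm.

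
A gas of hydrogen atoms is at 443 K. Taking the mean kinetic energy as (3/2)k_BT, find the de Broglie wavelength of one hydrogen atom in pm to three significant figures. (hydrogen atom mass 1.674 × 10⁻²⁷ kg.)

KE = (3/2)k_BT = 1.5 × 1.381 × 10⁻²³ × 443 = 9.177 × 10⁻²¹ J.
p = √(2mKE) = √(2 × 1.674 × 10⁻²⁷ × 9.177 × 10⁻²¹) = 5.543 × 10⁻²⁴ kg·m/s.
λ = h/p = 1.20 × 10⁻¹⁰ m = 120 pm.

λ = 120 pm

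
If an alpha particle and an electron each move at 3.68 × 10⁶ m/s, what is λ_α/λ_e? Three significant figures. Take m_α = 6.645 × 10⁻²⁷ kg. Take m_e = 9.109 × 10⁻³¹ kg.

λ_α/λ_e = 1.37 × 10⁻⁴

At fixed v, p = mv so λ = h/(mv) ∝ 1/m.
λ_α/λ_e = m_e/m_α = 9.109 × 10⁻³¹/6.645 × 10⁻²⁷ = 1.37 × 10⁻⁴.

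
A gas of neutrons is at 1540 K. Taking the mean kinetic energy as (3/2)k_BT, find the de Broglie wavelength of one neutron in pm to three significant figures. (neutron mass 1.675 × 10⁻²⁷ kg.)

λ = 64.1 pm

KE = (3/2)k_BT = 1.5 × 1.381 × 10⁻²³ × 1540 = 3.190 × 10⁻²⁰ J.
p = √(2mKE) = √(2 × 1.675 × 10⁻²⁷ × 3.190 × 10⁻²⁰) = 1.034 × 10⁻²³ kg·m/s.
λ = h/p = 6.41 × 10⁻¹¹ m = 64.1 pm.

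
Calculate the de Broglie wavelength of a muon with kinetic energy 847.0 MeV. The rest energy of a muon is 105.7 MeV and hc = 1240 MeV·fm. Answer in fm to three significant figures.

λ = 1.31 fm

Total energy E = KE + m₀c² = 847.0 + 105.7 = 952.7 MeV.
(pc)² = E² − (m₀c²)² = (952.7)² − (105.7)² = 8.965 × 10⁵ MeV², so pc = 946.8 MeV.
λ = hc/(pc) = 1240 MeV·fm / 946.8 MeV = 1.31 fm.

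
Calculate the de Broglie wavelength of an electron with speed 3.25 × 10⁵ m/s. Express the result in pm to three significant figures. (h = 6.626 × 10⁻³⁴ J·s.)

p = mv = 9.109 × 10⁻³¹ × 3.25 × 10⁵ = 2.960 × 10⁻²⁵ kg·m/s.
λ = h/p = 6.626 × 10⁻³⁴ / 2.960 × 10⁻²⁵ = 2.24 × 10⁻⁹ m = 2240 pm.

λ = 2240 pm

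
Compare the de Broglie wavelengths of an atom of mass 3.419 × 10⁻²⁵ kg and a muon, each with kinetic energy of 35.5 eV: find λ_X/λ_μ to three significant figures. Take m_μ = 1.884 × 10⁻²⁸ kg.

λ_X/λ_μ = 0.0235

At fixed KE, p = √(2mKE) so λ = h/p ∝ 1/√m.
λ_X/λ_μ = √(m_μ/m_X) = √(1.884 × 10⁻²⁸/3.419 × 10⁻²⁵) = √(5.510 × 10⁻⁴) = 0.0235.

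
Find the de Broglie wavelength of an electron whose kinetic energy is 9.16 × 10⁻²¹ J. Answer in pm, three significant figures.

λ = 5130 pm

p = √(2mKE) = √(2 × 9.109 × 10⁻³¹ × 9.160 × 10⁻²¹) = 1.292 × 10⁻²⁵ kg·m/s.
λ = h/p = 6.626 × 10⁻³⁴ / 1.292 × 10⁻²⁵ = 5.13 × 10⁻⁹ m = 5130 pm.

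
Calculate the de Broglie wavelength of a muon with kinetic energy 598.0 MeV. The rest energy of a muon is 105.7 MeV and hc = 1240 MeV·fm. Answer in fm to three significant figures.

λ = 1.78 fm

Total energy E = KE + m₀c² = 598.0 + 105.7 = 703.7 MeV.
(pc)² = E² − (m₀c²)² = (703.7)² − (105.7)² = 4.840 × 10⁵ MeV², so pc = 695.7 MeV.
λ = hc/(pc) = 1240 MeV·fm / 695.7 MeV = 1.78 fm.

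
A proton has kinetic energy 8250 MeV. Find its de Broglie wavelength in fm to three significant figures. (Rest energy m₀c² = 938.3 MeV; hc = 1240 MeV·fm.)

λ = 0.136 fm

Total energy E = KE + m₀c² = 8250 + 938.3 = 9188.3 MeV.
(pc)² = E² − (m₀c²)² = (9188.3)² − (938.3)² = 8.354 × 10⁷ MeV², so pc = 9140 MeV.
λ = hc/(pc) = 1240 MeV·fm / 9140 MeV = 0.136 fm.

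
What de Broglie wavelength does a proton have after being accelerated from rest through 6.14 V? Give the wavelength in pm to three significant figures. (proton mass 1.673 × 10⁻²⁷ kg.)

KE = eV = 1.602 × 10⁻¹⁹ × 6.140 = 9.836 × 10⁻¹⁹ J.
p = √(2mKE) = √(2 × 1.673 × 10⁻²⁷ × 9.836 × 10⁻¹⁹) = 5.737 × 10⁻²³ kg·m/s.
λ = h/p = 6.626 × 10⁻³⁴ / 5.737 × 10⁻²³ = 1.15 × 10⁻¹¹ m = 11.5 pm.

λ = 11.5 pm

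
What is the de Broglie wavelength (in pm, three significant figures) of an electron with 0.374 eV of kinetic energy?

KE = 0.374 eV = 5.991 × 10⁻²⁰ J.
p = √(2mKE) = √(2 × 9.109 × 10⁻³¹ × 5.991 × 10⁻²⁰) = 3.304 × 10⁻²⁵ kg·m/s.
λ = h/p = 6.626 × 10⁻³⁴ / 3.304 × 10⁻²⁵ = 2.01 × 10⁻⁹ m = 2010 pm.

λ = 2010 pm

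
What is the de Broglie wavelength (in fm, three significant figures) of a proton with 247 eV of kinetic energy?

KE = 247 eV = 3.957 × 10⁻¹⁷ J.
p = √(2mKE) = √(2 × 1.673 × 10⁻²⁷ × 3.957 × 10⁻¹⁷) = 3.639 × 10⁻²² kg·m/s.
λ = h/p = 6.626 × 10⁻³⁴ / 3.639 × 10⁻²² = 1.82 × 10⁻¹² m = 1820 fm.

λ = 1820 fm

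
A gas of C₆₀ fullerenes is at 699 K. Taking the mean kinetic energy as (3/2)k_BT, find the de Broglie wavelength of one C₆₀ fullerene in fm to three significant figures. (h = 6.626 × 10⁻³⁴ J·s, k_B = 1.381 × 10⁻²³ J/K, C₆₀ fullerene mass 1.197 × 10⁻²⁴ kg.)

λ = 3560 fm

KE = (3/2)k_BT = 1.5 × 1.381 × 10⁻²³ × 699 = 1.448 × 10⁻²⁰ J.
p = √(2mKE) = √(2 × 1.197 × 10⁻²⁴ × 1.448 × 10⁻²⁰) = 1.862 × 10⁻²² kg·m/s.
λ = h/p = 3.56 × 10⁻¹² m = 3560 fm.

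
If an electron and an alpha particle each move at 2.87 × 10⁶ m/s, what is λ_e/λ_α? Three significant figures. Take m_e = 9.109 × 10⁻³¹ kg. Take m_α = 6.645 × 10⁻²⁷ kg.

λ_e/λ_α = 7290

At fixed v, p = mv so λ = h/(mv) ∝ 1/m.
λ_e/λ_α = m_α/m_e = 6.645 × 10⁻²⁷/9.109 × 10⁻³¹ = 7290.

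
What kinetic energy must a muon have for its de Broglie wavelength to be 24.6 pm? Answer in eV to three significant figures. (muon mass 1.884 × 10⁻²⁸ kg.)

KE = 12.0 eV

p = h/λ = 6.626 × 10⁻³⁴ / 2.460 × 10⁻¹¹ = 2.693 × 10⁻²³ kg·m/s.
KE = p²/(2m) = (2.693 × 10⁻²³)² / (2 × 1.884 × 10⁻²⁸) = 1.925 × 10⁻¹⁸ J = 12.0 eV.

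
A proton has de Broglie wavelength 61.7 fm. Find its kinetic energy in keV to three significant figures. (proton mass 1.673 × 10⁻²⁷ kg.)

p = h/λ = 6.626 × 10⁻³⁴ / 6.170 × 10⁻¹⁴ = 1.074 × 10⁻²⁰ kg·m/s.
KE = p²/(2m) = (1.074 × 10⁻²⁰)² / (2 × 1.673 × 10⁻²⁷) = 3.447 × 10⁻¹⁴ J = 215 keV.

KE = 215 keV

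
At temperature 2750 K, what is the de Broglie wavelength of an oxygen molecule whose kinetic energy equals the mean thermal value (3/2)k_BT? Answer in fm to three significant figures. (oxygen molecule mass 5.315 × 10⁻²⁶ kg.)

λ = 8510 fm

KE = (3/2)k_BT = 1.5 × 1.381 × 10⁻²³ × 2750 = 5.697 × 10⁻²⁰ J.
p = √(2mKE) = √(2 × 5.315 × 10⁻²⁶ × 5.697 × 10⁻²⁰) = 7.782 × 10⁻²³ kg·m/s.
λ = h/p = 8.51 × 10⁻¹² m = 8510 fm.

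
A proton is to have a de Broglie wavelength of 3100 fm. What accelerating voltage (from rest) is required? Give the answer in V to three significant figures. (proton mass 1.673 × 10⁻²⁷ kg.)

V = 85.2 V

p = h/λ = 6.626 × 10⁻³⁴ / 3.100 × 10⁻¹² = 2.137 × 10⁻²² kg·m/s.
KE = p²/(2m) = 1.365 × 10⁻¹⁷ J.
V = KE/e = 1.365 × 10⁻¹⁷ / (1.602 × 10⁻¹⁹) = 85.2 V.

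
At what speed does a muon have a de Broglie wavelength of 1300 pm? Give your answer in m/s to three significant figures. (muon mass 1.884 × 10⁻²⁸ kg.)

p = h/λ = 6.626 × 10⁻³⁴ / 1.300 × 10⁻⁹ = 5.097 × 10⁻²⁵ kg·m/s.
v = p/m = 5.097 × 10⁻²⁵ / 1.884 × 10⁻²⁸ = 2.71 × 10³ m/s = 2710 m/s.

v = 2710 m/s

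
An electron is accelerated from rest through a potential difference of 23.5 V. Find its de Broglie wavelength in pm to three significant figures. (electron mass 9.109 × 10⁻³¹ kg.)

λ = 253 pm

KE = eV = 1.602 × 10⁻¹⁹ × 23.50 = 3.765 × 10⁻¹⁸ J.
p = √(2mKE) = √(2 × 9.109 × 10⁻³¹ × 3.765 × 10⁻¹⁸) = 2.619 × 10⁻²⁴ kg·m/s.
λ = h/p = 6.626 × 10⁻³⁴ / 2.619 × 10⁻²⁴ = 2.53 × 10⁻¹⁰ m = 253 pm.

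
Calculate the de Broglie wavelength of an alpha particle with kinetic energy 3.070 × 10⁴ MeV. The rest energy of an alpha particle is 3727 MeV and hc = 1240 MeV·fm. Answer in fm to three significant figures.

Total energy E = KE + m₀c² = 3.070 × 10⁴ + 3727 = 34427 MeV.
(pc)² = E² − (m₀c²)² = (34427)² − (3727)² = 1.171 × 10⁹ MeV², so pc = 3.422 × 10⁴ MeV.
λ = hc/(pc) = 1240 MeV·fm / 3.422 × 10⁴ MeV = 0.0362 fm.

λ = 0.0362 fm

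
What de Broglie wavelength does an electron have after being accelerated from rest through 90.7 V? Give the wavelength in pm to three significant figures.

KE = eV = 1.602 × 10⁻¹⁹ × 90.70 = 1.453 × 10⁻¹⁷ J.
p = √(2mKE) = √(2 × 9.109 × 10⁻³¹ × 1.453 × 10⁻¹⁷) = 5.145 × 10⁻²⁴ kg·m/s.
λ = h/p = 6.626 × 10⁻³⁴ / 5.145 × 10⁻²⁴ = 1.29 × 10⁻¹⁰ m = 129 pm.

λ = 129 pm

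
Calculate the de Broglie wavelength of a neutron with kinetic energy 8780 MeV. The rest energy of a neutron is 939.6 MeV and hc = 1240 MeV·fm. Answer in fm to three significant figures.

λ = 0.128 fm

Total energy E = KE + m₀c² = 8780 + 939.6 = 9719.6 MeV.
(pc)² = E² − (m₀c²)² = (9719.6)² − (939.6)² = 9.359 × 10⁷ MeV², so pc = 9674 MeV.
λ = hc/(pc) = 1240 MeV·fm / 9674 MeV = 0.128 fm.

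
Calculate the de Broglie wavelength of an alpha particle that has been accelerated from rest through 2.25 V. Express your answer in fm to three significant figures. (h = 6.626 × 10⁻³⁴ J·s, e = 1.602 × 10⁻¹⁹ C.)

KE = 2eV = 2 × 1.602 × 10⁻¹⁹ × 2.250 = 7.209 × 10⁻¹⁹ J.
p = √(2mKE) = √(2 × 6.645 × 10⁻²⁷ × 7.209 × 10⁻¹⁹) = 9.788 × 10⁻²³ kg·m/s.
λ = h/p = 6.626 × 10⁻³⁴ / 9.788 × 10⁻²³ = 6.77 × 10⁻¹² m = 6770 fm.

λ = 6770 fm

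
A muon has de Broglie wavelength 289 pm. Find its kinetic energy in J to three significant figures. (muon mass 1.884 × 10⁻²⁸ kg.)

KE = 1.40 × 10⁻²⁰ J

p = h/λ = 6.626 × 10⁻³⁴ / 2.890 × 10⁻¹⁰ = 2.293 × 10⁻²⁴ kg·m/s.
KE = p²/(2m) = (2.293 × 10⁻²⁴)² / (2 × 1.884 × 10⁻²⁸) = 1.395 × 10⁻²⁰ J = 1.40 × 10⁻²⁰ J.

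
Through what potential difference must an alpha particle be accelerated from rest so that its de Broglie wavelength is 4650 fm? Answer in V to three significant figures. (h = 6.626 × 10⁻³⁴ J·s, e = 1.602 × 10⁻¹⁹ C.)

p = h/λ = 6.626 × 10⁻³⁴ / 4.650 × 10⁻¹² = 1.425 × 10⁻²² kg·m/s.
KE = p²/(2m) = 1.528 × 10⁻¹⁸ J.
V = KE/2e = 1.528 × 10⁻¹⁸ / (2 × 1.602 × 10⁻¹⁹) = 4.77 V.

V = 4.77 V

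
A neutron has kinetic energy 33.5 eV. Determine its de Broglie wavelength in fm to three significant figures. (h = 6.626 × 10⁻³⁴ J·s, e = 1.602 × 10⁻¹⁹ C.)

KE = 33.5 eV = 5.367 × 10⁻¹⁸ J.
p = √(2mKE) = √(2 × 1.675 × 10⁻²⁷ × 5.367 × 10⁻¹⁸) = 1.341 × 10⁻²² kg·m/s.
λ = h/p = 6.626 × 10⁻³⁴ / 1.341 × 10⁻²² = 4.94 × 10⁻¹² m = 4940 fm.

λ = 4940 fm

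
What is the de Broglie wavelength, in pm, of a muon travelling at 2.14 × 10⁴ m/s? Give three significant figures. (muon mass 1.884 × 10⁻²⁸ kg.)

p = mv = 1.884 × 10⁻²⁸ × 2.14 × 10⁴ = 4.032 × 10⁻²⁴ kg·m/s.
λ = h/p = 6.626 × 10⁻³⁴ / 4.032 × 10⁻²⁴ = 1.64 × 10⁻¹⁰ m = 164 pm.

λ = 164 pm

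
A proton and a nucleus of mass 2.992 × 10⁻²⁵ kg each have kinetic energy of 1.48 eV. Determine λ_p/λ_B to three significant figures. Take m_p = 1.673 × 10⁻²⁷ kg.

λ_p/λ_B = 13.4

At fixed KE, p = √(2mKE) so λ = h/p ∝ 1/√m.
λ_p/λ_B = √(m_B/m_p) = √(2.992 × 10⁻²⁵/1.673 × 10⁻²⁷) = √(178.8) = 13.4.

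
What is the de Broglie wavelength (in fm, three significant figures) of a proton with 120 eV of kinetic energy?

λ = 2610 fm

KE = 120 eV = 1.922 × 10⁻¹⁷ J.
p = √(2mKE) = √(2 × 1.673 × 10⁻²⁷ × 1.922 × 10⁻¹⁷) = 2.536 × 10⁻²² kg·m/s.
λ = h/p = 6.626 × 10⁻³⁴ / 2.536 × 10⁻²² = 2.61 × 10⁻¹² m = 2610 fm.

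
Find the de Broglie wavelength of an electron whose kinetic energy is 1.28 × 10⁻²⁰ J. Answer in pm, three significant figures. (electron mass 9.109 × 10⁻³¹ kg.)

p = √(2mKE) = √(2 × 9.109 × 10⁻³¹ × 1.280 × 10⁻²⁰) = 1.527 × 10⁻²⁵ kg·m/s.
λ = h/p = 6.626 × 10⁻³⁴ / 1.527 × 10⁻²⁵ = 4.34 × 10⁻⁹ m = 4340 pm.

λ = 4340 pm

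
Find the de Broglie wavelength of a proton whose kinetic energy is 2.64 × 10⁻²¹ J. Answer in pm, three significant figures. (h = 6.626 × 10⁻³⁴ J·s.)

p = √(2mKE) = √(2 × 1.673 × 10⁻²⁷ × 2.640 × 10⁻²¹) = 2.972 × 10⁻²⁴ kg·m/s.
λ = h/p = 6.626 × 10⁻³⁴ / 2.972 × 10⁻²⁴ = 2.23 × 10⁻¹⁰ m = 223 pm.

λ = 223 pm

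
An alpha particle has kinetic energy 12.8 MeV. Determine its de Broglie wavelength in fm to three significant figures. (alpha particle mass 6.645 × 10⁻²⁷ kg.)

KE = 12.8 MeV = 2.051 × 10⁻¹² J.
p = √(2mKE) = √(2 × 6.645 × 10⁻²⁷ × 2.051 × 10⁻¹²) = 1.651 × 10⁻¹⁹ kg·m/s.
λ = h/p = 6.626 × 10⁻³⁴ / 1.651 × 10⁻¹⁹ = 4.01 × 10⁻¹⁵ m = 4.01 fm.

λ = 4.01 fm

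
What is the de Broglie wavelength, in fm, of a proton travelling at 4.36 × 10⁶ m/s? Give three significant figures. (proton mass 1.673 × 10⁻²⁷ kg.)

λ = 90.8 fm

p = mv = 1.673 × 10⁻²⁷ × 4.36 × 10⁶ = 7.294 × 10⁻²¹ kg·m/s.
λ = h/p = 6.626 × 10⁻³⁴ / 7.294 × 10⁻²¹ = 9.08 × 10⁻¹⁴ m = 90.8 fm.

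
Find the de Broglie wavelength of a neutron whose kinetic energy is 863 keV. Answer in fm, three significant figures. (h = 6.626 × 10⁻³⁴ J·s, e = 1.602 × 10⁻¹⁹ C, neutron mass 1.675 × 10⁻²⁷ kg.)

λ = 30.8 fm

KE = 863 keV = 1.383 × 10⁻¹³ J.
p = √(2mKE) = √(2 × 1.675 × 10⁻²⁷ × 1.383 × 10⁻¹³) = 2.152 × 10⁻²⁰ kg·m/s.
λ = h/p = 6.626 × 10⁻³⁴ / 2.152 × 10⁻²⁰ = 3.08 × 10⁻¹⁴ m = 30.8 fm.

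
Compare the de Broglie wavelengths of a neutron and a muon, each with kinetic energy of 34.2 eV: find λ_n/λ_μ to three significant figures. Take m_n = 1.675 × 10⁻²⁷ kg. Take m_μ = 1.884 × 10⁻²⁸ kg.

At fixed KE, p = √(2mKE) so λ = h/p ∝ 1/√m.
λ_n/λ_μ = √(m_μ/m_n) = √(1.884 × 10⁻²⁸/1.675 × 10⁻²⁷) = √(0.1125) = 0.335.

λ_n/λ_μ = 0.335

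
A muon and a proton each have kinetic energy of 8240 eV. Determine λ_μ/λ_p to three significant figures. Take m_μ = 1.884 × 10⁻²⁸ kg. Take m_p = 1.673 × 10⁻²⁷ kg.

λ_μ/λ_p = 2.98

At fixed KE, p = √(2mKE) so λ = h/p ∝ 1/√m.
λ_μ/λ_p = √(m_p/m_μ) = √(1.673 × 10⁻²⁷/1.884 × 10⁻²⁸) = √(8.880) = 2.98.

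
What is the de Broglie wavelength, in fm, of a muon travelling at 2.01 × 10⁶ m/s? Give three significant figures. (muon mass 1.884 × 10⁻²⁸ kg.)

p = mv = 1.884 × 10⁻²⁸ × 2.01 × 10⁶ = 3.787 × 10⁻²² kg·m/s.
λ = h/p = 6.626 × 10⁻³⁴ / 3.787 × 10⁻²² = 1.75 × 10⁻¹² m = 1750 fm.

λ = 1750 fm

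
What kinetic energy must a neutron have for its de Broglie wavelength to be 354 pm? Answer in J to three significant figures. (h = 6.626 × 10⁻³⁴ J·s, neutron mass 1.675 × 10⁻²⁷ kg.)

p = h/λ = 6.626 × 10⁻³⁴ / 3.540 × 10⁻¹⁰ = 1.872 × 10⁻²⁴ kg·m/s.
KE = p²/(2m) = (1.872 × 10⁻²⁴)² / (2 × 1.675 × 10⁻²⁷) = 1.046 × 10⁻²¹ J = 1.05 × 10⁻²¹ J.

KE = 1.05 × 10⁻²¹ J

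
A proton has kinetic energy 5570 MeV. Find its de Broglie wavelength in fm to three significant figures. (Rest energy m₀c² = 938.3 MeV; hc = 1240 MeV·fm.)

Total energy E = KE + m₀c² = 5570 + 938.3 = 6508.3 MeV.
(pc)² = E² − (m₀c²)² = (6508.3)² − (938.3)² = 4.148 × 10⁷ MeV², so pc = 6440 MeV.
λ = hc/(pc) = 1240 MeV·fm / 6440 MeV = 0.193 fm.

λ = 0.193 fm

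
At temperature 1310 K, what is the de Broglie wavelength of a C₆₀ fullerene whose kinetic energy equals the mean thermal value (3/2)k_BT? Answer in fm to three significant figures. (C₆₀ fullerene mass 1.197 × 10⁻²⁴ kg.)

KE = (3/2)k_BT = 1.5 × 1.381 × 10⁻²³ × 1310 = 2.714 × 10⁻²⁰ J.
p = √(2mKE) = √(2 × 1.197 × 10⁻²⁴ × 2.714 × 10⁻²⁰) = 2.549 × 10⁻²² kg·m/s.
λ = h/p = 2.60 × 10⁻¹² m = 2600 fm.

λ = 2600 fm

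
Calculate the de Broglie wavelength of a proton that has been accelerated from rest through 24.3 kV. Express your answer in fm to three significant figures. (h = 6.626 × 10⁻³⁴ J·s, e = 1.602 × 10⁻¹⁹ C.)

λ = 184 fm

KE = eV = 1.602 × 10⁻¹⁹ × 2.430 × 10⁴ = 3.893 × 10⁻¹⁵ J.
p = √(2mKE) = √(2 × 1.673 × 10⁻²⁷ × 3.893 × 10⁻¹⁵) = 3.609 × 10⁻²¹ kg·m/s.
λ = h/p = 6.626 × 10⁻³⁴ / 3.609 × 10⁻²¹ = 1.84 × 10⁻¹³ m = 184 fm.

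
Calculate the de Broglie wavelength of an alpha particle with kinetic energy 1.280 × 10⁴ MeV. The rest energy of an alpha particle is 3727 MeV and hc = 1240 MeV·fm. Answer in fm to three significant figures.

λ = 0.0770 fm

Total energy E = KE + m₀c² = 1.280 × 10⁴ + 3727 = 16527 MeV.
(pc)² = E² − (m₀c²)² = (16527)² − (3727)² = 2.593 × 10⁸ MeV², so pc = 1.610 × 10⁴ MeV.
λ = hc/(pc) = 1240 MeV·fm / 1.610 × 10⁴ MeV = 0.0770 fm.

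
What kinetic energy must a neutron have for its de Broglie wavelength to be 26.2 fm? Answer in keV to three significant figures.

p = h/λ = 6.626 × 10⁻³⁴ / 2.620 × 10⁻¹⁴ = 2.529 × 10⁻²⁰ kg·m/s.
KE = p²/(2m) = (2.529 × 10⁻²⁰)² / (2 × 1.675 × 10⁻²⁷) = 1.909 × 10⁻¹³ J = 1190 keV.

KE = 1190 keV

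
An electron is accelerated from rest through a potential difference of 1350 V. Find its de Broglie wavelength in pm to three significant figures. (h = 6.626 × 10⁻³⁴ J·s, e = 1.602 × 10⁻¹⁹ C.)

λ = 33.4 pm

KE = eV = 1.602 × 10⁻¹⁹ × 1350 = 2.163 × 10⁻¹⁶ J.
p = √(2mKE) = √(2 × 9.109 × 10⁻³¹ × 2.163 × 10⁻¹⁶) = 1.985 × 10⁻²³ kg·m/s.
λ = h/p = 6.626 × 10⁻³⁴ / 1.985 × 10⁻²³ = 3.34 × 10⁻¹¹ m = 33.4 pm.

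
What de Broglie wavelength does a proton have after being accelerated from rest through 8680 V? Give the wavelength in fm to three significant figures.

KE = eV = 1.602 × 10⁻¹⁹ × 8680 = 1.391 × 10⁻¹⁵ J.
p = √(2mKE) = √(2 × 1.673 × 10⁻²⁷ × 1.391 × 10⁻¹⁵) = 2.157 × 10⁻²¹ kg·m/s.
λ = h/p = 6.626 × 10⁻³⁴ / 2.157 × 10⁻²¹ = 3.07 × 10⁻¹³ m = 307 fm.

λ = 307 fm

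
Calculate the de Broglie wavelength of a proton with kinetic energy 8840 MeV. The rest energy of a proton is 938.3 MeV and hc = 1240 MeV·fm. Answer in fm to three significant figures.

λ = 0.127 fm

Total energy E = KE + m₀c² = 8840 + 938.3 = 9778.3 MeV.
(pc)² = E² − (m₀c²)² = (9778.3)² − (938.3)² = 9.473 × 10⁷ MeV², so pc = 9733 MeV.
λ = hc/(pc) = 1240 MeV·fm / 9733 MeV = 0.127 fm.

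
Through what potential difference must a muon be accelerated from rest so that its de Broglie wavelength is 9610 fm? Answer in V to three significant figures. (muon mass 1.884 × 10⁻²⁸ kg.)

V = 78.8 V

p = h/λ = 6.626 × 10⁻³⁴ / 9.610 × 10⁻¹² = 6.895 × 10⁻²³ kg·m/s.
KE = p²/(2m) = 1.262 × 10⁻¹⁷ J.
V = KE/e = 1.262 × 10⁻¹⁷ / (1.602 × 10⁻¹⁹) = 78.8 V.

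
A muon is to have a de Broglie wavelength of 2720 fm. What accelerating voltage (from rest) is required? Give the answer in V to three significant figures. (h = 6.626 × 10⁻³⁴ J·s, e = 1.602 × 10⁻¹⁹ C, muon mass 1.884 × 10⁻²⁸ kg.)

p = h/λ = 6.626 × 10⁻³⁴ / 2.720 × 10⁻¹² = 2.436 × 10⁻²² kg·m/s.
KE = p²/(2m) = 1.575 × 10⁻¹⁶ J.
V = KE/e = 1.575 × 10⁻¹⁶ / (1.602 × 10⁻¹⁹) = 983 V.

V = 983 V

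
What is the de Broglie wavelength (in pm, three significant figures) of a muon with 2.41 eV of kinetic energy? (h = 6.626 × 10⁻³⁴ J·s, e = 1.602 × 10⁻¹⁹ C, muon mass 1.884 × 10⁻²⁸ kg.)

λ = 54.9 pm

KE = 2.41 eV = 3.861 × 10⁻¹⁹ J.
p = √(2mKE) = √(2 × 1.884 × 10⁻²⁸ × 3.861 × 10⁻¹⁹) = 1.206 × 10⁻²³ kg·m/s.
λ = h/p = 6.626 × 10⁻³⁴ / 1.206 × 10⁻²³ = 5.49 × 10⁻¹¹ m = 54.9 pm.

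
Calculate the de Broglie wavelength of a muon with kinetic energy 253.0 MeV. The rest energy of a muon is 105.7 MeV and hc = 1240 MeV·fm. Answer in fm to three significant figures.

Total energy E = KE + m₀c² = 253.0 + 105.7 = 358.7 MeV.
(pc)² = E² − (m₀c²)² = (358.7)² − (105.7)² = 1.175 × 10⁵ MeV², so pc = 342.8 MeV.
λ = hc/(pc) = 1240 MeV·fm / 342.8 MeV = 3.62 fm.

λ = 3.62 fm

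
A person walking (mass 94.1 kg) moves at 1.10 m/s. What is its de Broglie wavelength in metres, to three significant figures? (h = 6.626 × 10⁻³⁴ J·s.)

λ = 6.40 × 10⁻³⁶ m

p = mv = 94.1 × 1.10 = 1.035 × 10² kg·m/s.
λ = h/p = 6.626 × 10⁻³⁴ / 1.035 × 10² = 6.40 × 10⁻³⁶ m.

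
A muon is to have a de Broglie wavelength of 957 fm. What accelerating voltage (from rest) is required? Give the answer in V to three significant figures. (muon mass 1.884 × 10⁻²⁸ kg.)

V = 7940 V

p = h/λ = 6.626 × 10⁻³⁴ / 9.570 × 10⁻¹³ = 6.924 × 10⁻²² kg·m/s.
KE = p²/(2m) = 1.272 × 10⁻¹⁵ J.
V = KE/e = 1.272 × 10⁻¹⁵ / (1.602 × 10⁻¹⁹) = 7940 V.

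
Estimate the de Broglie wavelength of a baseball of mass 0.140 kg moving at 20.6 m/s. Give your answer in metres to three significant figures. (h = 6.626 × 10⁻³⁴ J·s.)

p = mv = 0.140 × 20.6 = 2.884 kg·m/s.
λ = h/p = 6.626 × 10⁻³⁴ / 2.884 = 2.30 × 10⁻³⁴ m.

λ = 2.30 × 10⁻³⁴ m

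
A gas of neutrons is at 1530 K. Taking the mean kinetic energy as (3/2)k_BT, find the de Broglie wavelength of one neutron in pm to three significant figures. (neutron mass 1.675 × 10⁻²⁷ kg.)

KE = (3/2)k_BT = 1.5 × 1.381 × 10⁻²³ × 1530 = 3.169 × 10⁻²⁰ J.
p = √(2mKE) = √(2 × 1.675 × 10⁻²⁷ × 3.169 × 10⁻²⁰) = 1.030 × 10⁻²³ kg·m/s.
λ = h/p = 6.43 × 10⁻¹¹ m = 64.3 pm.

λ = 64.3 pm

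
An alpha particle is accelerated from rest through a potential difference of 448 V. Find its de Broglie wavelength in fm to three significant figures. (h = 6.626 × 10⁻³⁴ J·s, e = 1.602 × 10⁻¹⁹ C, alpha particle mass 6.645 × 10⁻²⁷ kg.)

KE = 2eV = 2 × 1.602 × 10⁻¹⁹ × 448.0 = 1.435 × 10⁻¹⁶ J.
p = √(2mKE) = √(2 × 6.645 × 10⁻²⁷ × 1.435 × 10⁻¹⁶) = 1.381 × 10⁻²¹ kg·m/s.
λ = h/p = 6.626 × 10⁻³⁴ / 1.381 × 10⁻²¹ = 4.80 × 10⁻¹³ m = 480 fm.

λ = 480 fm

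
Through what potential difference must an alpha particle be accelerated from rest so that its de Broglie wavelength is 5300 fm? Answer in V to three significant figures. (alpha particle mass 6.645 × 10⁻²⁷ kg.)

V = 3.67 V

p = h/λ = 6.626 × 10⁻³⁴ / 5.300 × 10⁻¹² = 1.250 × 10⁻²² kg·m/s.
KE = p²/(2m) = 1.176 × 10⁻¹⁸ J.
V = KE/2e = 1.176 × 10⁻¹⁸ / (2 × 1.602 × 10⁻¹⁹) = 3.67 V.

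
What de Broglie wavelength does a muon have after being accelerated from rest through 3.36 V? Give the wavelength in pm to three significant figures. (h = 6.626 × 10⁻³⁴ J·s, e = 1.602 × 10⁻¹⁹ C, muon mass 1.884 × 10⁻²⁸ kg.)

λ = 46.5 pm

KE = eV = 1.602 × 10⁻¹⁹ × 3.360 = 5.383 × 10⁻¹⁹ J.
p = √(2mKE) = √(2 × 1.884 × 10⁻²⁸ × 5.383 × 10⁻¹⁹) = 1.424 × 10⁻²³ kg·m/s.
λ = h/p = 6.626 × 10⁻³⁴ / 1.424 × 10⁻²³ = 4.65 × 10⁻¹¹ m = 46.5 pm.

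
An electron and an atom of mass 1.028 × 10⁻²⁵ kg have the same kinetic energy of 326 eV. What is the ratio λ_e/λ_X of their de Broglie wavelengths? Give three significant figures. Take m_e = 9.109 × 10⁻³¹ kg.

At fixed KE, p = √(2mKE) so λ = h/p ∝ 1/√m.
λ_e/λ_X = √(m_X/m_e) = √(1.028 × 10⁻²⁵/9.109 × 10⁻³¹) = √(1.129 × 10⁵) = 336.

λ_e/λ_X = 336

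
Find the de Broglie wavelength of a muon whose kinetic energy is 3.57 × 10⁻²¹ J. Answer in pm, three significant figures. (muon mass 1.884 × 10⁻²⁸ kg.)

λ = 571 pm

p = √(2mKE) = √(2 × 1.884 × 10⁻²⁸ × 3.570 × 10⁻²¹) = 1.160 × 10⁻²⁴ kg·m/s.
λ = h/p = 6.626 × 10⁻³⁴ / 1.160 × 10⁻²⁴ = 5.71 × 10⁻¹⁰ m = 571 pm.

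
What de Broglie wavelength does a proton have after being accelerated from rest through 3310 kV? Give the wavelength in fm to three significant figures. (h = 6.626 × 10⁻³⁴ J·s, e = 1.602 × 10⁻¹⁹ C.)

KE = eV = 1.602 × 10⁻¹⁹ × 3.310 × 10⁶ = 5.303 × 10⁻¹³ J.
p = √(2mKE) = √(2 × 1.673 × 10⁻²⁷ × 5.303 × 10⁻¹³) = 4.212 × 10⁻²⁰ kg·m/s.
λ = h/p = 6.626 × 10⁻³⁴ / 4.212 × 10⁻²⁰ = 1.57 × 10⁻¹⁴ m = 15.7 fm.

λ = 15.7 fm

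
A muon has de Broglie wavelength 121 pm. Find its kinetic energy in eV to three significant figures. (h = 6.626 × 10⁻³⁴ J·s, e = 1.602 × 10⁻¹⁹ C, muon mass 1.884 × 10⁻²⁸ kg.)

KE = 0.497 eV

p = h/λ = 6.626 × 10⁻³⁴ / 1.210 × 10⁻¹⁰ = 5.476 × 10⁻²⁴ kg·m/s.
KE = p²/(2m) = (5.476 × 10⁻²⁴)² / (2 × 1.884 × 10⁻²⁸) = 7.958 × 10⁻²⁰ J = 0.497 eV.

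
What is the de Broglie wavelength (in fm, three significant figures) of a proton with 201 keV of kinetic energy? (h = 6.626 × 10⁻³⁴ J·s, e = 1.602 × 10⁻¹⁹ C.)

λ = 63.8 fm

KE = 201 keV = 3.220 × 10⁻¹⁴ J.
p = √(2mKE) = √(2 × 1.673 × 10⁻²⁷ × 3.220 × 10⁻¹⁴) = 1.038 × 10⁻²⁰ kg·m/s.
λ = h/p = 6.626 × 10⁻³⁴ / 1.038 × 10⁻²⁰ = 6.38 × 10⁻¹⁴ m = 63.8 fm.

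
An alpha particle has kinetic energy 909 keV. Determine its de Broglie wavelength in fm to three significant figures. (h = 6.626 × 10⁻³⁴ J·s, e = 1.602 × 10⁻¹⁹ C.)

KE = 909 keV = 1.456 × 10⁻¹³ J.
p = √(2mKE) = √(2 × 6.645 × 10⁻²⁷ × 1.456 × 10⁻¹³) = 4.399 × 10⁻²⁰ kg·m/s.
λ = h/p = 6.626 × 10⁻³⁴ / 4.399 × 10⁻²⁰ = 1.51 × 10⁻¹⁴ m = 15.1 fm.

λ = 15.1 fm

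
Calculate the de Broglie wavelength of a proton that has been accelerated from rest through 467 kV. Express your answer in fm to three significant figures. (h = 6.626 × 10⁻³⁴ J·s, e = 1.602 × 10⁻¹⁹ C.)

λ = 41.9 fm

KE = eV = 1.602 × 10⁻¹⁹ × 4.670 × 10⁵ = 7.481 × 10⁻¹⁴ J.
p = √(2mKE) = √(2 × 1.673 × 10⁻²⁷ × 7.481 × 10⁻¹⁴) = 1.582 × 10⁻²⁰ kg·m/s.
λ = h/p = 6.626 × 10⁻³⁴ / 1.582 × 10⁻²⁰ = 4.19 × 10⁻¹⁴ m = 41.9 fm.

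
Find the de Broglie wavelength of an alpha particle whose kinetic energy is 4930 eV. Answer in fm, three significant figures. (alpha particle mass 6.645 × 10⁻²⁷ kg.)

KE = 4930 eV = 7.898 × 10⁻¹⁶ J.
p = √(2mKE) = √(2 × 6.645 × 10⁻²⁷ × 7.898 × 10⁻¹⁶) = 3.240 × 10⁻²¹ kg·m/s.
λ = h/p = 6.626 × 10⁻³⁴ / 3.240 × 10⁻²¹ = 2.05 × 10⁻¹³ m = 205 fm.

λ = 205 fm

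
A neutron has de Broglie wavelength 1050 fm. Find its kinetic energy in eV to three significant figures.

KE = 742 eV

p = h/λ = 6.626 × 10⁻³⁴ / 1.050 × 10⁻¹² = 6.310 × 10⁻²² kg·m/s.
KE = p²/(2m) = (6.310 × 10⁻²²)² / (2 × 1.675 × 10⁻²⁷) = 1.189 × 10⁻¹⁶ J = 742 eV.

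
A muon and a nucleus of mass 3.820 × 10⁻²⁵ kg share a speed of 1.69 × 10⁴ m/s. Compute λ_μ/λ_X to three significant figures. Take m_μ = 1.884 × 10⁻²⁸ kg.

λ_μ/λ_X = 2030

At fixed v, p = mv so λ = h/(mv) ∝ 1/m.
λ_μ/λ_X = m_X/m_μ = 3.820 × 10⁻²⁵/1.884 × 10⁻²⁸ = 2030.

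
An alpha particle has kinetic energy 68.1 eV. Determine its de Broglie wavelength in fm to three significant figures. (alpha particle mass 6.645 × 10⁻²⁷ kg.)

λ = 1740 fm

KE = 68.1 eV = 1.091 × 10⁻¹⁷ J.
p = √(2mKE) = √(2 × 6.645 × 10⁻²⁷ × 1.091 × 10⁻¹⁷) = 3.808 × 10⁻²² kg·m/s.
λ = h/p = 6.626 × 10⁻³⁴ / 3.808 × 10⁻²² = 1.74 × 10⁻¹² m = 1740 fm.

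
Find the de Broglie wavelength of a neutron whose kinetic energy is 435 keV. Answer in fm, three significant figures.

KE = 435 keV = 6.969 × 10⁻¹⁴ J.
p = √(2mKE) = √(2 × 1.675 × 10⁻²⁷ × 6.969 × 10⁻¹⁴) = 1.528 × 10⁻²⁰ kg·m/s.
λ = h/p = 6.626 × 10⁻³⁴ / 1.528 × 10⁻²⁰ = 4.34 × 10⁻¹⁴ m = 43.4 fm.

λ = 43.4 fm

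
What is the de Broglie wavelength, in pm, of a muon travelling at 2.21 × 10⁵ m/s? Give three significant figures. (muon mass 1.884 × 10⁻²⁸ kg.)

λ = 15.9 pm

p = mv = 1.884 × 10⁻²⁸ × 2.21 × 10⁵ = 4.164 × 10⁻²³ kg·m/s.
λ = h/p = 6.626 × 10⁻³⁴ / 4.164 × 10⁻²³ = 1.59 × 10⁻¹¹ m = 15.9 pm.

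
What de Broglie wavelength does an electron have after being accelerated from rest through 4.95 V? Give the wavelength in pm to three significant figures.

KE = eV = 1.602 × 10⁻¹⁹ × 4.950 = 7.930 × 10⁻¹⁹ J.
p = √(2mKE) = √(2 × 9.109 × 10⁻³¹ × 7.930 × 10⁻¹⁹) = 1.202 × 10⁻²⁴ kg·m/s.
λ = h/p = 6.626 × 10⁻³⁴ / 1.202 × 10⁻²⁴ = 5.51 × 10⁻¹⁰ m = 551 pm.

λ = 551 pm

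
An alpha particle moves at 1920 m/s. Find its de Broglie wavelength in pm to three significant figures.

p = mv = 6.645 × 10⁻²⁷ × 1920 = 1.276 × 10⁻²³ kg·m/s.
λ = h/p = 6.626 × 10⁻³⁴ / 1.276 × 10⁻²³ = 5.19 × 10⁻¹¹ m = 51.9 pm.

λ = 51.9 pm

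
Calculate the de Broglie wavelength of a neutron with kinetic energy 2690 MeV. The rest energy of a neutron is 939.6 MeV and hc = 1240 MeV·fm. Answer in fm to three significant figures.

λ = 0.354 fm

Total energy E = KE + m₀c² = 2690 + 939.6 = 3629.6 MeV.
(pc)² = E² − (m₀c²)² = (3629.6)² − (939.6)² = 1.229 × 10⁷ MeV², so pc = 3506 MeV.
λ = hc/(pc) = 1240 MeV·fm / 3506 MeV = 0.354 fm.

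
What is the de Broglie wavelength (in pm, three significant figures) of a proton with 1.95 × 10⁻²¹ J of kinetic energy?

p = √(2mKE) = √(2 × 1.673 × 10⁻²⁷ × 1.950 × 10⁻²¹) = 2.554 × 10⁻²⁴ kg·m/s.
λ = h/p = 6.626 × 10⁻³⁴ / 2.554 × 10⁻²⁴ = 2.59 × 10⁻¹⁰ m = 259 pm.

λ = 259 pm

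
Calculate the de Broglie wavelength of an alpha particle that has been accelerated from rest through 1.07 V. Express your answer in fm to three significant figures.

KE = 2eV = 2 × 1.602 × 10⁻¹⁹ × 1.070 = 3.428 × 10⁻¹⁹ J.
p = √(2mKE) = √(2 × 6.645 × 10⁻²⁷ × 3.428 × 10⁻¹⁹) = 6.750 × 10⁻²³ kg·m/s.
λ = h/p = 6.626 × 10⁻³⁴ / 6.750 × 10⁻²³ = 9.82 × 10⁻¹² m = 9820 fm.

λ = 9820 fm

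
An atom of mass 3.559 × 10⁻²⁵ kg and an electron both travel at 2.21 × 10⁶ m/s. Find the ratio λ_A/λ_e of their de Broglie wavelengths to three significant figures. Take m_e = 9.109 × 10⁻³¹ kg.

At fixed v, p = mv so λ = h/(mv) ∝ 1/m.
λ_A/λ_e = m_e/m_A = 9.109 × 10⁻³¹/3.559 × 10⁻²⁵ = 2.56 × 10⁻⁶.

λ_A/λ_e = 2.56 × 10⁻⁶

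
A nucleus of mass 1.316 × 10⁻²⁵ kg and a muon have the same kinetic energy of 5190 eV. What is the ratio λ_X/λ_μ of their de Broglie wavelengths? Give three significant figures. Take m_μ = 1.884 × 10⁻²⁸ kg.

λ_X/λ_μ = 0.0378

At fixed KE, p = √(2mKE) so λ = h/p ∝ 1/√m.
λ_X/λ_μ = √(m_μ/m_X) = √(1.884 × 10⁻²⁸/1.316 × 10⁻²⁵) = √(1.432 × 10⁻³) = 0.0378.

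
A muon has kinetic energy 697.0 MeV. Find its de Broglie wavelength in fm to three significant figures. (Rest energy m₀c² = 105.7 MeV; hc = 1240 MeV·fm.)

Total energy E = KE + m₀c² = 697.0 + 105.7 = 802.7 MeV.
(pc)² = E² − (m₀c²)² = (802.7)² − (105.7)² = 6.332 × 10⁵ MeV², so pc = 795.7 MeV.
λ = hc/(pc) = 1240 MeV·fm / 795.7 MeV = 1.56 fm.

λ = 1.56 fm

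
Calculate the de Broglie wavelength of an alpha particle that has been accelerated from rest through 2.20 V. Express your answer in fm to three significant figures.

KE = 2eV = 2 × 1.602 × 10⁻¹⁹ × 2.200 = 7.049 × 10⁻¹⁹ J.
p = √(2mKE) = √(2 × 6.645 × 10⁻²⁷ × 7.049 × 10⁻¹⁹) = 9.679 × 10⁻²³ kg·m/s.
λ = h/p = 6.626 × 10⁻³⁴ / 9.679 × 10⁻²³ = 6.85 × 10⁻¹² m = 6850 fm.

λ = 6850 fm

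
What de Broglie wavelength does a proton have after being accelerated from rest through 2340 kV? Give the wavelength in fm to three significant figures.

KE = eV = 1.602 × 10⁻¹⁹ × 2.340 × 10⁶ = 3.749 × 10⁻¹³ J.
p = √(2mKE) = √(2 × 1.673 × 10⁻²⁷ × 3.749 × 10⁻¹³) = 3.542 × 10⁻²⁰ kg·m/s.
λ = h/p = 6.626 × 10⁻³⁴ / 3.542 × 10⁻²⁰ = 1.87 × 10⁻¹⁴ m = 18.7 fm.

λ = 18.7 fm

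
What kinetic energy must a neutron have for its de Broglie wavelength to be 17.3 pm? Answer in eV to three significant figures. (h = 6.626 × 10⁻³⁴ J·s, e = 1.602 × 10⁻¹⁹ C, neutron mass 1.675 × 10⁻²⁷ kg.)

KE = 2.73 eV

p = h/λ = 6.626 × 10⁻³⁴ / 1.730 × 10⁻¹¹ = 3.830 × 10⁻²³ kg·m/s.
KE = p²/(2m) = (3.830 × 10⁻²³)² / (2 × 1.675 × 10⁻²⁷) = 4.379 × 10⁻¹⁹ J = 2.73 eV.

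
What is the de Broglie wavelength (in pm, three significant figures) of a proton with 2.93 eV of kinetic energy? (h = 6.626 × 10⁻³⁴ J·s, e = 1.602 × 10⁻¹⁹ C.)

λ = 16.7 pm

KE = 2.93 eV = 4.694 × 10⁻¹⁹ J.
p = √(2mKE) = √(2 × 1.673 × 10⁻²⁷ × 4.694 × 10⁻¹⁹) = 3.963 × 10⁻²³ kg·m/s.
λ = h/p = 6.626 × 10⁻³⁴ / 3.963 × 10⁻²³ = 1.67 × 10⁻¹¹ m = 16.7 pm.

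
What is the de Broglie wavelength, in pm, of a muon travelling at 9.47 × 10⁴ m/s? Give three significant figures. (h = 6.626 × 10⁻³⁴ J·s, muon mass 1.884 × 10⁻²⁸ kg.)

λ = 37.1 pm

p = mv = 1.884 × 10⁻²⁸ × 9.47 × 10⁴ = 1.784 × 10⁻²³ kg·m/s.
λ = h/p = 6.626 × 10⁻³⁴ / 1.784 × 10⁻²³ = 3.71 × 10⁻¹¹ m = 37.1 pm.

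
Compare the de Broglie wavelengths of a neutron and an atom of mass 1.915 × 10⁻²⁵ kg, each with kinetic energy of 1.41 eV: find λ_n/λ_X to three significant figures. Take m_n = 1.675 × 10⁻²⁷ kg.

λ_n/λ_X = 10.7

At fixed KE, p = √(2mKE) so λ = h/p ∝ 1/√m.
λ_n/λ_X = √(m_X/m_n) = √(1.915 × 10⁻²⁵/1.675 × 10⁻²⁷) = √(114.3) = 10.7.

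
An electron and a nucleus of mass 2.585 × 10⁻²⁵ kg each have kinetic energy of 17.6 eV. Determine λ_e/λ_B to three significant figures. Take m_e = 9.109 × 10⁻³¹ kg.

At fixed KE, p = √(2mKE) so λ = h/p ∝ 1/√m.
λ_e/λ_B = √(m_B/m_e) = √(2.585 × 10⁻²⁵/9.109 × 10⁻³¹) = √(2.838 × 10⁵) = 533.

λ_e/λ_B = 533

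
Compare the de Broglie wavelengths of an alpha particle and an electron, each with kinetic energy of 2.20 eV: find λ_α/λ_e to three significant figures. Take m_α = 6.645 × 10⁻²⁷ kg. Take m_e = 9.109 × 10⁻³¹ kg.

λ_α/λ_e = 0.0117

At fixed KE, p = √(2mKE) so λ = h/p ∝ 1/√m.
λ_α/λ_e = √(m_e/m_α) = √(9.109 × 10⁻³¹/6.645 × 10⁻²⁷) = √(1.371 × 10⁻⁴) = 0.0117.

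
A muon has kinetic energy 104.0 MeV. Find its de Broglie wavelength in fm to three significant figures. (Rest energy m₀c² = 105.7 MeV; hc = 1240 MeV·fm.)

λ = 6.85 fm

Total energy E = KE + m₀c² = 104.0 + 105.7 = 209.7 MeV.
(pc)² = E² − (m₀c²)² = (209.7)² − (105.7)² = 3.280 × 10⁴ MeV², so pc = 181.1 MeV.
λ = hc/(pc) = 1240 MeV·fm / 181.1 MeV = 6.85 fm.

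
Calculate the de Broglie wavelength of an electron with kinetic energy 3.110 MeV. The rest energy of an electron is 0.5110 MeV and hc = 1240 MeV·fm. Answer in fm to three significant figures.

λ = 346 fm

Total energy E = KE + m₀c² = 3.110 + 0.5110 = 3.6210 MeV.
(pc)² = E² − (m₀c²)² = (3.6210)² − (0.5110)² = 12.85 MeV², so pc = 3.585 MeV.
λ = hc/(pc) = 1240 MeV·fm / 3.585 MeV = 346 fm.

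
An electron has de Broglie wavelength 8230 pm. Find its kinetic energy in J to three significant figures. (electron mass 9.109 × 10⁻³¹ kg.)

p = h/λ = 6.626 × 10⁻³⁴ / 8.230 × 10⁻⁹ = 8.051 × 10⁻²⁶ kg·m/s.
KE = p²/(2m) = (8.051 × 10⁻²⁶)² / (2 × 9.109 × 10⁻³¹) = 3.558 × 10⁻²¹ J = 3.56 × 10⁻²¹ J.

KE = 3.56 × 10⁻²¹ J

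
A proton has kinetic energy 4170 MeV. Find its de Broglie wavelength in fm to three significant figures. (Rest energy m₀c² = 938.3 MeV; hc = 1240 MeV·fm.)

Total energy E = KE + m₀c² = 4170 + 938.3 = 5108.3 MeV.
(pc)² = E² − (m₀c²)² = (5108.3)² − (938.3)² = 2.521 × 10⁷ MeV², so pc = 5021 MeV.
λ = hc/(pc) = 1240 MeV·fm / 5021 MeV = 0.247 fm.

λ = 0.247 fm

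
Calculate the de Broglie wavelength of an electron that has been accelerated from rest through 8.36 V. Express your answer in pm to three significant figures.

KE = eV = 1.602 × 10⁻¹⁹ × 8.360 = 1.339 × 10⁻¹⁸ J.
p = √(2mKE) = √(2 × 9.109 × 10⁻³¹ × 1.339 × 10⁻¹⁸) = 1.562 × 10⁻²⁴ kg·m/s.
λ = h/p = 6.626 × 10⁻³⁴ / 1.562 × 10⁻²⁴ = 4.24 × 10⁻¹⁰ m = 424 pm.

λ = 424 pm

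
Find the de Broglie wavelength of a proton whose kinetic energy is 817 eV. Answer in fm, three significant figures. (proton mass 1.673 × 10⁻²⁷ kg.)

λ = 1000 fm

KE = 817 eV = 1.309 × 10⁻¹⁶ J.
p = √(2mKE) = √(2 × 1.673 × 10⁻²⁷ × 1.309 × 10⁻¹⁶) = 6.618 × 10⁻²² kg·m/s.
λ = h/p = 6.626 × 10⁻³⁴ / 6.618 × 10⁻²² = 1.00 × 10⁻¹² m = 1000 fm.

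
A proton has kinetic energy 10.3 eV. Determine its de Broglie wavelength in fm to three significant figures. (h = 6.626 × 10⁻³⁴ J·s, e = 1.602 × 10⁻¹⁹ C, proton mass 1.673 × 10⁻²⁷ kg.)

λ = 8920 fm

KE = 10.3 eV = 1.650 × 10⁻¹⁸ J.
p = √(2mKE) = √(2 × 1.673 × 10⁻²⁷ × 1.650 × 10⁻¹⁸) = 7.430 × 10⁻²³ kg·m/s.
λ = h/p = 6.626 × 10⁻³⁴ / 7.430 × 10⁻²³ = 8.92 × 10⁻¹² m = 8920 fm.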